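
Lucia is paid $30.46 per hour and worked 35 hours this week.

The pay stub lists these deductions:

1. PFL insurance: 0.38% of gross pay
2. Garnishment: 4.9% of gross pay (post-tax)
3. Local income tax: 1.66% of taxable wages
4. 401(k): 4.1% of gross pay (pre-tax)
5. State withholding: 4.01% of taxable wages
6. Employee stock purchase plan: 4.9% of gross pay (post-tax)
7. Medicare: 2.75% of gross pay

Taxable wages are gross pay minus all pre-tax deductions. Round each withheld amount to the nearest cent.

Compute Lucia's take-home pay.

$826.57

Gross pay: 35 × $30.46 = $1,066.10
401(k): $1,066.10 × 0.041 = $43.71
Taxable wages = $1,066.10 − $43.71 = $1,022.39
Local income tax: $1,022.39 × 0.0166 = $16.97
State withholding: $1,022.39 × 0.0401 = $41.00
Medicare: $1,066.10 × 0.0275 = $29.32
PFL insurance: $1,066.10 × 0.0038 = $4.05
Garnishment: $1,066.10 × 0.049 = $52.24
Employee stock purchase plan: $1,066.10 × 0.049 = $52.24
Total deductions = $43.71 + $16.97 + $41.00 + $29.32 + $4.05 + $52.24 + $52.24 = $239.53
Net pay = $1,066.10 − $239.53 = $826.57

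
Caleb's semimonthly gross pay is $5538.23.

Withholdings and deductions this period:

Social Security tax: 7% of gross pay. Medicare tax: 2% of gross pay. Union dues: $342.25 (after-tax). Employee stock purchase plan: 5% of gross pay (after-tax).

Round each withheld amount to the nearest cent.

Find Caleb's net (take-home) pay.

$4420.63

Social Security tax: $5538.23 × 0.07 = $387.68
Medicare tax: $5538.23 × 0.02 = $110.76
Union dues: $342.25
Employee stock purchase plan: $5538.23 × 0.05 = $276.91
Total deductions = $387.68 + $110.76 + $342.25 + $276.91 = $1117.60
Net pay = $5538.23 − $1117.60 = $4420.63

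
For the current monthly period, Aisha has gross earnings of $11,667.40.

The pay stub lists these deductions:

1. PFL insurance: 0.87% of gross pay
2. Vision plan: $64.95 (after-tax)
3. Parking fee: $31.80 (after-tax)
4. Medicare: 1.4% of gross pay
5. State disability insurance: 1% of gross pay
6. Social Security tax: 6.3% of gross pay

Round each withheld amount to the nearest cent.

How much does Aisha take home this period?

PFL insurance: $11,667.40 × 0.0087 = $101.51
Social Security tax: $11,667.40 × 0.063 = $735.05
State disability insurance: $11,667.40 × 0.01 = $116.67
Medicare: $11,667.40 × 0.014 = $163.34
Parking fee: $31.80
Vision plan: $64.95
Total deductions = $101.51 + $735.05 + $116.67 + $163.34 + $31.80 + $64.95 = $1,213.32
Net pay = $11,667.40 − $1,213.32 = $10,454.08

$10,454.08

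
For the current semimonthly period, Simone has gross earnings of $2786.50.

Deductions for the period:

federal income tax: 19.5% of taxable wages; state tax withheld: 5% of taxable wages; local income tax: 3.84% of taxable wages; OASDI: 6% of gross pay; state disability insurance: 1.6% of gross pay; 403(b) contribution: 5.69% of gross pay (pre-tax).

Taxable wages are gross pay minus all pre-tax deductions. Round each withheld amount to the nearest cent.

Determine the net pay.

403(b) contribution: $2786.50 × 0.0569 = $158.55
Taxable wages = $2786.50 − $158.55 = $2627.95
Local income tax: $2627.95 × 0.0384 = $100.91
State tax withheld: $2627.95 × 0.05 = $131.40
Federal income tax: $2627.95 × 0.195 = $512.45
OASDI: $2786.50 × 0.06 = $167.19
State disability insurance: $2786.50 × 0.016 = $44.58
Total deductions = $158.55 + $100.91 + $131.40 + $512.45 + $167.19 + $44.58 = $1115.08
Net pay = $2786.50 − $1115.08 = $1671.42

$1671.42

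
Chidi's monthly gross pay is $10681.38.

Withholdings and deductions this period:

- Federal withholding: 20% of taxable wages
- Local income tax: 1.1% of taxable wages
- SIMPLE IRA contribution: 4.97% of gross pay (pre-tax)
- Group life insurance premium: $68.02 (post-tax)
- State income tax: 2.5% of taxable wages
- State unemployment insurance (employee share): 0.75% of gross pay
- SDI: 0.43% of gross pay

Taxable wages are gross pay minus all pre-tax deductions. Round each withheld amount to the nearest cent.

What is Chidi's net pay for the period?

SIMPLE IRA contribution: $10681.38 × 0.0497 = $530.86
Taxable wages = $10681.38 − $530.86 = $10150.52
Local income tax: $10150.52 × 0.011 = $111.66
State income tax: $10150.52 × 0.025 = $253.76
Federal withholding: $10150.52 × 0.2 = $2030.10
SDI: $10681.38 × 0.0043 = $45.93
State unemployment insurance (employee share): $10681.38 × 0.0075 = $80.11
Group life insurance premium: $68.02
Total deductions = $530.86 + $111.66 + $253.76 + $2030.10 + $45.93 + $80.11 + $68.02 = $3120.44
Net pay = $10681.38 − $3120.44 = $7560.94

$7560.94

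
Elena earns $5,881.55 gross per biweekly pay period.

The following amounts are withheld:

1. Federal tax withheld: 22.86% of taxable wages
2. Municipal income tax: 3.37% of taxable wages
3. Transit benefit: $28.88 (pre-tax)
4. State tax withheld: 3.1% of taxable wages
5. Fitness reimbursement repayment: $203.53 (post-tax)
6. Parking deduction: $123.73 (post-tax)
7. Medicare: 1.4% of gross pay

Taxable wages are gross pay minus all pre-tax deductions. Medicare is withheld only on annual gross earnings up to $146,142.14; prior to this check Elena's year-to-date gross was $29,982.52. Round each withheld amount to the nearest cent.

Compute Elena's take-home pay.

Transit benefit: $28.88
Taxable wages = $5,881.55 − $28.88 = $5,852.67
Federal tax withheld: $5,852.67 × 0.2286 = $1,337.92
State tax withheld: $5,852.67 × 0.031 = $181.43
Municipal income tax: $5,852.67 × 0.0337 = $197.23
Medicare: cap not yet reached, full $5,881.55 is subject → $5,881.55 × 0.014 = $82.34
Fitness reimbursement repayment: $203.53
Parking deduction: $123.73
Total deductions = $28.88 + $1,337.92 + $181.43 + $197.23 + $82.34 + $203.53 + $123.73 = $2,155.06
Net pay = $5,881.55 − $2,155.06 = $3,726.49

$3,726.49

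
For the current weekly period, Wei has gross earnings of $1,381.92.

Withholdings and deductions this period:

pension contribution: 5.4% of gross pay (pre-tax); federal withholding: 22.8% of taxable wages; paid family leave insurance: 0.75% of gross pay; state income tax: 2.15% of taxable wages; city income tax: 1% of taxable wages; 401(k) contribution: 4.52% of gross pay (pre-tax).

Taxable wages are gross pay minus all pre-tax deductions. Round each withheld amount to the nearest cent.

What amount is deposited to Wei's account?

$911.45

401(k) contribution: $1,381.92 × 0.0452 = $62.46
Pension contribution: $1,381.92 × 0.054 = $74.62
Pre-tax total = $62.46 + $74.62 = $137.08
Taxable wages = $1,381.92 − $137.08 = $1,244.84
Federal withholding: $1,244.84 × 0.228 = $283.82
State income tax: $1,244.84 × 0.0215 = $26.76
City income tax: $1,244.84 × 0.01 = $12.45
Paid family leave insurance: $1,381.92 × 0.0075 = $10.36
Total deductions = $62.46 + $74.62 + $283.82 + $26.76 + $12.45 + $10.36 = $470.47
Net pay = $1,381.92 − $470.47 = $911.45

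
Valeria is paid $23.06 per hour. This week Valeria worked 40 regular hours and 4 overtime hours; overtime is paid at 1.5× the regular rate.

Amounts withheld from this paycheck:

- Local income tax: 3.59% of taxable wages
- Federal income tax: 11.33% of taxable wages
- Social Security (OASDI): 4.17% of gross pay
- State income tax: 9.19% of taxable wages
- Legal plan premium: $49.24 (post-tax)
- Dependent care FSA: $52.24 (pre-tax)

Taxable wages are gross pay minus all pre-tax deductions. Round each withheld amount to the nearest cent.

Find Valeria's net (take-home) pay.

$671.89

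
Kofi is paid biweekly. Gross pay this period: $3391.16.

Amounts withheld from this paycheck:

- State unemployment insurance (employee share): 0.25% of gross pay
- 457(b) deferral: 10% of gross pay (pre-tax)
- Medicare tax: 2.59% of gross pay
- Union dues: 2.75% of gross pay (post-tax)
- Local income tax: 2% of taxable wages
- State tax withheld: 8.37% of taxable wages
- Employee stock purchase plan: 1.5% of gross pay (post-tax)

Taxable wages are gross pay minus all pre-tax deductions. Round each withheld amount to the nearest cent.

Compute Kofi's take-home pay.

457(b) deferral: $3391.16 × 0.1 = $339.12
Taxable wages = $3391.16 − $339.12 = $3052.04
State tax withheld: $3052.04 × 0.0837 = $255.46
Local income tax: $3052.04 × 0.02 = $61.04
State unemployment insurance (employee share): $3391.16 × 0.0025 = $8.48
Medicare tax: $3391.16 × 0.0259 = $87.83
Union dues: $3391.16 × 0.0275 = $93.26
Employee stock purchase plan: $3391.16 × 0.015 = $50.87
Total deductions = $339.12 + $255.46 + $61.04 + $8.48 + $87.83 + $93.26 + $50.87 = $896.06
Net pay = $3391.16 − $896.06 = $2495.10

$2495.10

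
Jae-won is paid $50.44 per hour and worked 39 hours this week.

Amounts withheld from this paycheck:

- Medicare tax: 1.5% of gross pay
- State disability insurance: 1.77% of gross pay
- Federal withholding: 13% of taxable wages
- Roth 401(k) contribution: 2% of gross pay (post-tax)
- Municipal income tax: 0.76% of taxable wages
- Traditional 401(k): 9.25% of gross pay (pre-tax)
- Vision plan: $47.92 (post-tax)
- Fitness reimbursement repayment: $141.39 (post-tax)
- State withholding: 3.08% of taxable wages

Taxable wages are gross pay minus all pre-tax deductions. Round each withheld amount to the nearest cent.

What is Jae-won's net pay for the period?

Gross pay: 39 × $50.44 = $1,967.16
Traditional 401(k): $1,967.16 × 0.0925 = $181.96
Taxable wages = $1,967.16 − $181.96 = $1,785.20
Federal withholding: $1,785.20 × 0.13 = $232.08
State withholding: $1,785.20 × 0.0308 = $54.98
Municipal income tax: $1,785.20 × 0.0076 = $13.57
State disability insurance: $1,967.16 × 0.0177 = $34.82
Medicare tax: $1,967.16 × 0.015 = $29.51
Roth 401(k) contribution: $1,967.16 × 0.02 = $39.34
Vision plan: $47.92
Fitness reimbursement repayment: $141.39
Total deductions = $181.96 + $232.08 + $54.98 + $13.57 + $34.82 + $29.51 + $39.34 + $47.92 + $141.39 = $775.57
Net pay = $1,967.16 − $775.57 = $1,191.59

$1,191.59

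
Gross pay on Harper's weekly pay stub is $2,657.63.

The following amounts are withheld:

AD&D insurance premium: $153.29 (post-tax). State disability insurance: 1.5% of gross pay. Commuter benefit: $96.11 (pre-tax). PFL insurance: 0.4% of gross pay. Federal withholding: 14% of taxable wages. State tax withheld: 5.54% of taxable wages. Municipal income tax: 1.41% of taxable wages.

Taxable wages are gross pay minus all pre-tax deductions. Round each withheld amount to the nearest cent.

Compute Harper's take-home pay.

Commuter benefit: $96.11
Taxable wages = $2,657.63 − $96.11 = $2,561.52
State tax withheld: $2,561.52 × 0.0554 = $141.91
Municipal income tax: $2,561.52 × 0.0141 = $36.12
Federal withholding: $2,561.52 × 0.14 = $358.61
PFL insurance: $2,657.63 × 0.004 = $10.63
State disability insurance: $2,657.63 × 0.015 = $39.86
AD&D insurance premium: $153.29
Total deductions = $96.11 + $141.91 + $36.12 + $358.61 + $10.63 + $39.86 + $153.29 = $836.53
Net pay = $2,657.63 − $836.53 = $1,821.10

$1,821.10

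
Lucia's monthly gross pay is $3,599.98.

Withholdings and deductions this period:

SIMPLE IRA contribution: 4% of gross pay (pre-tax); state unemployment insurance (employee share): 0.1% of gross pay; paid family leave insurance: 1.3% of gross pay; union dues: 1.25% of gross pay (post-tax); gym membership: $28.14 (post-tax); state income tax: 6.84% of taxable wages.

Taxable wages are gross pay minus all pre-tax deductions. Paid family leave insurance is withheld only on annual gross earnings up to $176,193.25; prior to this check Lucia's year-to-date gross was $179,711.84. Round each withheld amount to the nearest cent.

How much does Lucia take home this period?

$3,142.85

SIMPLE IRA contribution: $3,599.98 × 0.04 = $144.00
Taxable wages = $3,599.98 − $144.00 = $3,455.98
State income tax: $3,455.98 × 0.0684 = $236.39
State unemployment insurance (employee share): $3,599.98 × 0.001 = $3.60
Paid family leave insurance: annual cap $176,193.25 already reached (YTD $179,711.84), so $0.00
Gym membership: $28.14
Union dues: $3,599.98 × 0.0125 = $45.00
Total deductions = $144.00 + $236.39 + $3.60 + $0.00 + $28.14 + $45.00 = $457.13
Net pay = $3,599.98 − $457.13 = $3,142.85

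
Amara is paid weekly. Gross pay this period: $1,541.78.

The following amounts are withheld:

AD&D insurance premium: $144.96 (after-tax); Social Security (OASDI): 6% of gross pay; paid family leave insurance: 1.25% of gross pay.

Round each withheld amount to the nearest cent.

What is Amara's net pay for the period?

$1,285.04

Social Security (OASDI): $1,541.78 × 0.06 = $92.51
Paid family leave insurance: $1,541.78 × 0.0125 = $19.27
AD&D insurance premium: $144.96
Total deductions = $92.51 + $19.27 + $144.96 = $256.74
Net pay = $1,541.78 − $256.74 = $1,285.04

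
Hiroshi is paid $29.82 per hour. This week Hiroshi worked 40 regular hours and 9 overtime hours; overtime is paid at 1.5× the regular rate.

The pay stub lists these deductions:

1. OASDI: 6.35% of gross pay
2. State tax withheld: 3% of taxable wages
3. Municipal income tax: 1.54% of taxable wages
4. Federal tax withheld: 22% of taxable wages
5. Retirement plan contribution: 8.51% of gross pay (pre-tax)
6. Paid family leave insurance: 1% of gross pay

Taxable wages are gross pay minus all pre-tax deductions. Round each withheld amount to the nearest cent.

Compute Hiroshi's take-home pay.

$954.96

Regular pay: 40 × $29.82 = $1,192.80
Overtime pay: 9 × $29.82 × 1.5 = $402.57
Gross pay = $1,192.80 + $402.57 = $1,595.37
Retirement plan contribution: $1,595.37 × 0.0851 = $135.77
Taxable wages = $1,595.37 − $135.77 = $1,459.60
Municipal income tax: $1,459.60 × 0.0154 = $22.48
Federal tax withheld: $1,459.60 × 0.22 = $321.11
State tax withheld: $1,459.60 × 0.03 = $43.79
OASDI: $1,595.37 × 0.0635 = $101.31
Paid family leave insurance: $1,595.37 × 0.01 = $15.95
Total deductions = $135.77 + $22.48 + $321.11 + $43.79 + $101.31 + $15.95 = $640.41
Net pay = $1,595.37 − $640.41 = $954.96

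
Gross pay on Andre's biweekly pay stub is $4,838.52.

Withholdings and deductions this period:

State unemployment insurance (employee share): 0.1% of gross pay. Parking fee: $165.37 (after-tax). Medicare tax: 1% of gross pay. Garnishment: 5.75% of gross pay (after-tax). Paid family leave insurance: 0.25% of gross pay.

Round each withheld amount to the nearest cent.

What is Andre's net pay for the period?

$4,329.61

State unemployment insurance (employee share): $4,838.52 × 0.001 = $4.84
Paid family leave insurance: $4,838.52 × 0.0025 = $12.10
Medicare tax: $4,838.52 × 0.01 = $48.39
Garnishment: $4,838.52 × 0.0575 = $278.21
Parking fee: $165.37
Total deductions = $4.84 + $12.10 + $48.39 + $278.21 + $165.37 = $508.91
Net pay = $4,838.52 − $508.91 = $4,329.61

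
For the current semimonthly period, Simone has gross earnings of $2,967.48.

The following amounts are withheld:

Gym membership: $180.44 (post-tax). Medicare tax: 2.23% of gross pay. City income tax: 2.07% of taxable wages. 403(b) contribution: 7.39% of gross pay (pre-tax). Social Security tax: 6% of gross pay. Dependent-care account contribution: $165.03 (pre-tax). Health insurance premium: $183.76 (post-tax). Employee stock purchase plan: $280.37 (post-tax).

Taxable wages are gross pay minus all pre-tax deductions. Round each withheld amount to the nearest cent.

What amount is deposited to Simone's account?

$1,640.89

Dependent-care account contribution: $165.03
403(b) contribution: $2,967.48 × 0.0739 = $219.30
Pre-tax total = $165.03 + $219.30 = $384.33
Taxable wages = $2,967.48 − $384.33 = $2,583.15
City income tax: $2,583.15 × 0.0207 = $53.47
Social Security tax: $2,967.48 × 0.06 = $178.05
Medicare tax: $2,967.48 × 0.0223 = $66.17
Employee stock purchase plan: $280.37
Gym membership: $180.44
Health insurance premium: $183.76
Total deductions = $165.03 + $219.30 + $53.47 + $178.05 + $66.17 + $280.37 + $180.44 + $183.76 = $1,326.59
Net pay = $2,967.48 − $1,326.59 = $1,640.89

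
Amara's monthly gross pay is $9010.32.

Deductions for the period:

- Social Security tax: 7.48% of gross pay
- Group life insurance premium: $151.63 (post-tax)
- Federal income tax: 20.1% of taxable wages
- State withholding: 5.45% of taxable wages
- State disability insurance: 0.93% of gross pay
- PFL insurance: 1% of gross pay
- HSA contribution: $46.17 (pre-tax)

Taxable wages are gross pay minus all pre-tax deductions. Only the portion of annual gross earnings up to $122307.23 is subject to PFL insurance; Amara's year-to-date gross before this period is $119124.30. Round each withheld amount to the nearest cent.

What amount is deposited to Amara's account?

HSA contribution: $46.17
Taxable wages = $9010.32 − $46.17 = $8964.15
State withholding: $8964.15 × 0.0545 = $488.55
Federal income tax: $8964.15 × 0.201 = $1801.79
PFL insurance: only $122307.23 − $119124.30 = $3182.93 of this check is subject → $3182.93 × 0.01 = $31.83
State disability insurance: $9010.32 × 0.0093 = $83.80
Social Security tax: $9010.32 × 0.0748 = $673.97
Group life insurance premium: $151.63
Total deductions = $46.17 + $488.55 + $1801.79 + $31.83 + $83.80 + $673.97 + $151.63 = $3277.74
Net pay = $9010.32 − $3277.74 = $5732.58

$5732.58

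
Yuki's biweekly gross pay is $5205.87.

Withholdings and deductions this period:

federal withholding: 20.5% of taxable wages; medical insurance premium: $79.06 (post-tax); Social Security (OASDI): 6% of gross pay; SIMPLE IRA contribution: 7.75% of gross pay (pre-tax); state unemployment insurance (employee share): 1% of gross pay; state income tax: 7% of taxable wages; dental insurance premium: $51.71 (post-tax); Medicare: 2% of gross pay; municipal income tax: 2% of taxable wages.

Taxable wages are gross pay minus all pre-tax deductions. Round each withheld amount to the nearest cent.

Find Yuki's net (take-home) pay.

SIMPLE IRA contribution: $5205.87 × 0.0775 = $403.45
Taxable wages = $5205.87 − $403.45 = $4802.42
Municipal income tax: $4802.42 × 0.02 = $96.05
Federal withholding: $4802.42 × 0.205 = $984.50
State income tax: $4802.42 × 0.07 = $336.17
State unemployment insurance (employee share): $5205.87 × 0.01 = $52.06
Social Security (OASDI): $5205.87 × 0.06 = $312.35
Medicare: $5205.87 × 0.02 = $104.12
Dental insurance premium: $51.71
Medical insurance premium: $79.06
Total deductions = $403.45 + $96.05 + $984.50 + $336.17 + $52.06 + $312.35 + $104.12 + $51.71 + $79.06 = $2419.47
Net pay = $5205.87 − $2419.47 = $2786.40

$2786.40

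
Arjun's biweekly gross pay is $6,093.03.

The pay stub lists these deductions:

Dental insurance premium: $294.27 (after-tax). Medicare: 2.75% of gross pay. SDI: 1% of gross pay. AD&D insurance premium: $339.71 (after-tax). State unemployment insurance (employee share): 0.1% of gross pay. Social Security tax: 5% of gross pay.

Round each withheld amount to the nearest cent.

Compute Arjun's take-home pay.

Social Security tax: $6,093.03 × 0.05 = $304.65
SDI: $6,093.03 × 0.01 = $60.93
State unemployment insurance (employee share): $6,093.03 × 0.001 = $6.09
Medicare: $6,093.03 × 0.0275 = $167.56
AD&D insurance premium: $339.71
Dental insurance premium: $294.27
Total deductions = $304.65 + $60.93 + $6.09 + $167.56 + $339.71 + $294.27 = $1,173.21
Net pay = $6,093.03 − $1,173.21 = $4,919.82

$4,919.82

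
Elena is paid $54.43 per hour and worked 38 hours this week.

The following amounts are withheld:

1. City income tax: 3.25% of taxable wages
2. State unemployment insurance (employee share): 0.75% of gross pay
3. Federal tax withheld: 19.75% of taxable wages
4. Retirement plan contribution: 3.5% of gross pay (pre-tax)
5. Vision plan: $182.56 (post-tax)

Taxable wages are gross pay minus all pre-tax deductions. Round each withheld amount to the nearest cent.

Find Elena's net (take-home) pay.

Gross pay: 38 × $54.43 = $2,068.34
Retirement plan contribution: $2,068.34 × 0.035 = $72.39
Taxable wages = $2,068.34 − $72.39 = $1,995.95
Federal tax withheld: $1,995.95 × 0.1975 = $394.20
City income tax: $1,995.95 × 0.0325 = $64.87
State unemployment insurance (employee share): $2,068.34 × 0.0075 = $15.51
Vision plan: $182.56
Total deductions = $72.39 + $394.20 + $64.87 + $15.51 + $182.56 = $729.53
Net pay = $2,068.34 − $729.53 = $1,338.81

$1,338.81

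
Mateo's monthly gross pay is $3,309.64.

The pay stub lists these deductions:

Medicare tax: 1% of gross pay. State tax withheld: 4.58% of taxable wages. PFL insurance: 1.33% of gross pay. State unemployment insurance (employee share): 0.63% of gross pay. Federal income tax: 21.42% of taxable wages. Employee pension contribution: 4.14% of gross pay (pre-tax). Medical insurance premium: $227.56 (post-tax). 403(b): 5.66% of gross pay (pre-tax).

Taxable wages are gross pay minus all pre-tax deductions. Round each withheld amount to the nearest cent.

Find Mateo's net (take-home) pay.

Employee pension contribution: $3,309.64 × 0.0414 = $137.02
403(b): $3,309.64 × 0.0566 = $187.33
Pre-tax total = $137.02 + $187.33 = $324.35
Taxable wages = $3,309.64 − $324.35 = $2,985.29
State tax withheld: $2,985.29 × 0.0458 = $136.73
Federal income tax: $2,985.29 × 0.2142 = $639.45
Medicare tax: $3,309.64 × 0.01 = $33.10
State unemployment insurance (employee share): $3,309.64 × 0.0063 = $20.85
PFL insurance: $3,309.64 × 0.0133 = $44.02
Medical insurance premium: $227.56
Total deductions = $137.02 + $187.33 + $136.73 + $639.45 + $33.10 + $20.85 + $44.02 + $227.56 = $1,426.06
Net pay = $3,309.64 − $1,426.06 = $1,883.58

$1,883.58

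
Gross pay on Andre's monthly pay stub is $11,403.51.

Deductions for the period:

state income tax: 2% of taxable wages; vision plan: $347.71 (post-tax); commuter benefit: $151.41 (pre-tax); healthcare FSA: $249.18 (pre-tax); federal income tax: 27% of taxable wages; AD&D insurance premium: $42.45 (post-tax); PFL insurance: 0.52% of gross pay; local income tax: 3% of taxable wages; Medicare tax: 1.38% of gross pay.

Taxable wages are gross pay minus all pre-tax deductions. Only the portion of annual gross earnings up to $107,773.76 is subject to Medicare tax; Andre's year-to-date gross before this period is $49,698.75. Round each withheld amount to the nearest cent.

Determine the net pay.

Commuter benefit: $151.41
Healthcare FSA: $249.18
Pre-tax total = $151.41 + $249.18 = $400.59
Taxable wages = $11,403.51 − $400.59 = $11,002.92
Local income tax: $11,002.92 × 0.03 = $330.09
State income tax: $11,002.92 × 0.02 = $220.06
Federal income tax: $11,002.92 × 0.27 = $2,970.79
PFL insurance: $11,403.51 × 0.0052 = $59.30
Medicare tax: cap not yet reached, full $11,403.51 is subject → $11,403.51 × 0.0138 = $157.37
AD&D insurance premium: $42.45
Vision plan: $347.71
Total deductions = $151.41 + $249.18 + $330.09 + $220.06 + $2,970.79 + $59.30 + $157.37 + $42.45 + $347.71 = $4,528.36
Net pay = $11,403.51 − $4,528.36 = $6,875.15

$6,875.15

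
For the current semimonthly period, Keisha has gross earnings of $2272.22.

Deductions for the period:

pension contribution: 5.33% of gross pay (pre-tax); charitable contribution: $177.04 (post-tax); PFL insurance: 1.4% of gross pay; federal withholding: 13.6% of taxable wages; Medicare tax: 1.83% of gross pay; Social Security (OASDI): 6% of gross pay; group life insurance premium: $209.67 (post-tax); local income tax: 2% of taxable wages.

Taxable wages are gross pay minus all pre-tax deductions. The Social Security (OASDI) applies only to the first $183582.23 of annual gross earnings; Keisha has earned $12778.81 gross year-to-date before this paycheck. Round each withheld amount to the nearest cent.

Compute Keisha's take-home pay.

Pension contribution: $2272.22 × 0.0533 = $121.11
Taxable wages = $2272.22 − $121.11 = $2151.11
Local income tax: $2151.11 × 0.02 = $43.02
Federal withholding: $2151.11 × 0.136 = $292.55
Social Security (OASDI): cap not yet reached, full $2272.22 is subject → $2272.22 × 0.06 = $136.33
Medicare tax: $2272.22 × 0.0183 = $41.58
PFL insurance: $2272.22 × 0.014 = $31.81
Charitable contribution: $177.04
Group life insurance premium: $209.67
Total deductions = $121.11 + $43.02 + $292.55 + $136.33 + $41.58 + $31.81 + $177.04 + $209.67 = $1053.11
Net pay = $2272.22 − $1053.11 = $1219.11

$1219.11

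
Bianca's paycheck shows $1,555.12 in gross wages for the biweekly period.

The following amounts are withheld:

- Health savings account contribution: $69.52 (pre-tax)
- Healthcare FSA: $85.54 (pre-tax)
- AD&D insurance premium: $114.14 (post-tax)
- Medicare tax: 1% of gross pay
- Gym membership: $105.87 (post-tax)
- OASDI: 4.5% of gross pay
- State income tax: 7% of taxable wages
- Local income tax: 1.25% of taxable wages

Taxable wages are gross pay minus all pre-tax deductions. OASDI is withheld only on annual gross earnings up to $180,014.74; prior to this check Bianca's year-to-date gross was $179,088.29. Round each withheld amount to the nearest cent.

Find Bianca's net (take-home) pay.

Healthcare FSA: $85.54
Health savings account contribution: $69.52
Pre-tax total = $85.54 + $69.52 = $155.06
Taxable wages = $1,555.12 − $155.06 = $1,400.06
Local income tax: $1,400.06 × 0.0125 = $17.50
State income tax: $1,400.06 × 0.07 = $98.00
Medicare tax: $1,555.12 × 0.01 = $15.55
OASDI: only $180,014.74 − $179,088.29 = $926.45 of this check is subject → $926.45 × 0.045 = $41.69
Gym membership: $105.87
AD&D insurance premium: $114.14
Total deductions = $85.54 + $69.52 + $17.50 + $98.00 + $15.55 + $41.69 + $105.87 + $114.14 = $547.81
Net pay = $1,555.12 − $547.81 = $1,007.31

$1,007.31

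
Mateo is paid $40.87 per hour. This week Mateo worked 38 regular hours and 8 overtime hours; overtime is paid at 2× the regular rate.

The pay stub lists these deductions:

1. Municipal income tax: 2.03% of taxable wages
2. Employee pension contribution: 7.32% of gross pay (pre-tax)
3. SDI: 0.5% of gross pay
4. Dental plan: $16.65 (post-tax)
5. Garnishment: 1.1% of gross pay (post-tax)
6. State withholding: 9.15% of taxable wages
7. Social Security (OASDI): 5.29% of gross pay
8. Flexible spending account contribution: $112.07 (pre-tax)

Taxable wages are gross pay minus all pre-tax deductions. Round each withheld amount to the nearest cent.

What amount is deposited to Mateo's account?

Regular pay: 38 × $40.87 = $1553.06
Overtime pay: 8 × $40.87 × 2 = $653.92
Gross pay = $1553.06 + $653.92 = $2206.98
Employee pension contribution: $2206.98 × 0.0732 = $161.55
Flexible spending account contribution: $112.07
Pre-tax total = $161.55 + $112.07 = $273.62
Taxable wages = $2206.98 − $273.62 = $1933.36
Municipal income tax: $1933.36 × 0.0203 = $39.25
State withholding: $1933.36 × 0.0915 = $176.90
SDI: $2206.98 × 0.005 = $11.03
Social Security (OASDI): $2206.98 × 0.0529 = $116.75
Garnishment: $2206.98 × 0.011 = $24.28
Dental plan: $16.65
Total deductions = $161.55 + $112.07 + $39.25 + $176.90 + $11.03 + $116.75 + $24.28 + $16.65 = $658.48
Net pay = $2206.98 − $658.48 = $1548.50

$1548.50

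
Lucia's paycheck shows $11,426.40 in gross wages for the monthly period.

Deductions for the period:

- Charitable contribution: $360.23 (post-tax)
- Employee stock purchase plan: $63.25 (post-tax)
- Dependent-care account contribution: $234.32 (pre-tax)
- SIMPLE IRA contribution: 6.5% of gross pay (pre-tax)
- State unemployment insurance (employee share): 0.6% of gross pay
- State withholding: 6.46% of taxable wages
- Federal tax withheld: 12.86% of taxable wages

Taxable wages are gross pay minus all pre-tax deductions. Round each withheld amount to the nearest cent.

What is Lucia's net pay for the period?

Dependent-care account contribution: $234.32
SIMPLE IRA contribution: $11,426.40 × 0.065 = $742.72
Pre-tax total = $234.32 + $742.72 = $977.04
Taxable wages = $11,426.40 − $977.04 = $10,449.36
Federal tax withheld: $10,449.36 × 0.1286 = $1,343.79
State withholding: $10,449.36 × 0.0646 = $675.03
State unemployment insurance (employee share): $11,426.40 × 0.006 = $68.56
Employee stock purchase plan: $63.25
Charitable contribution: $360.23
Total deductions = $234.32 + $742.72 + $1,343.79 + $675.03 + $68.56 + $63.25 + $360.23 = $3,487.90
Net pay = $11,426.40 − $3,487.90 = $7,938.50

$7,938.50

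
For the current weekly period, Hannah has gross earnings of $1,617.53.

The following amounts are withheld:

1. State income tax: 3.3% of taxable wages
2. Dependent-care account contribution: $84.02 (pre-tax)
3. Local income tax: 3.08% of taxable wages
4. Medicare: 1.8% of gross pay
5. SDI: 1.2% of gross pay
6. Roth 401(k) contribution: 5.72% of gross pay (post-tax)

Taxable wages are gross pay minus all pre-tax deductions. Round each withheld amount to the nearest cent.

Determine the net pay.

$1,294.62

Dependent-care account contribution: $84.02
Taxable wages = $1,617.53 − $84.02 = $1,533.51
Local income tax: $1,533.51 × 0.0308 = $47.23
State income tax: $1,533.51 × 0.033 = $50.61
SDI: $1,617.53 × 0.012 = $19.41
Medicare: $1,617.53 × 0.018 = $29.12
Roth 401(k) contribution: $1,617.53 × 0.0572 = $92.52
Total deductions = $84.02 + $47.23 + $50.61 + $19.41 + $29.12 + $92.52 = $322.91
Net pay = $1,617.53 − $322.91 = $1,294.62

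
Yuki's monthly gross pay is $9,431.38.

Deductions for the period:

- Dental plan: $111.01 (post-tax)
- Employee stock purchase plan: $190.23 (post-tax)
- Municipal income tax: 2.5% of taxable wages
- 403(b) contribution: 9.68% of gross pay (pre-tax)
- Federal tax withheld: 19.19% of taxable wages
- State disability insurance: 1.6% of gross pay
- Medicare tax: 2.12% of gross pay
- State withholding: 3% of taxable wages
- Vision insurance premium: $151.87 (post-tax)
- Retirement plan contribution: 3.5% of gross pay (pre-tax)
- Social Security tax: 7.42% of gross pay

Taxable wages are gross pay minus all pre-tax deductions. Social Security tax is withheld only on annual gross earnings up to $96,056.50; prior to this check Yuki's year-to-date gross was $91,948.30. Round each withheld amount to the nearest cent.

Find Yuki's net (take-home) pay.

$5,057.83

Retirement plan contribution: $9,431.38 × 0.035 = $330.10
403(b) contribution: $9,431.38 × 0.0968 = $912.96
Pre-tax total = $330.10 + $912.96 = $1,243.06
Taxable wages = $9,431.38 − $1,243.06 = $8,188.32
Municipal income tax: $8,188.32 × 0.025 = $204.71
Federal tax withheld: $8,188.32 × 0.1919 = $1,571.34
State withholding: $8,188.32 × 0.03 = $245.65
State disability insurance: $9,431.38 × 0.016 = $150.90
Social Security tax: only $96,056.50 − $91,948.30 = $4,108.20 of this check is subject → $4,108.20 × 0.0742 = $304.83
Medicare tax: $9,431.38 × 0.0212 = $199.95
Vision insurance premium: $151.87
Employee stock purchase plan: $190.23
Dental plan: $111.01
Total deductions = $330.10 + $912.96 + $204.71 + $1,571.34 + $245.65 + $150.90 + $304.83 + $199.95 + $151.87 + $190.23 + $111.01 = $4,373.55
Net pay = $9,431.38 − $4,373.55 = $5,057.83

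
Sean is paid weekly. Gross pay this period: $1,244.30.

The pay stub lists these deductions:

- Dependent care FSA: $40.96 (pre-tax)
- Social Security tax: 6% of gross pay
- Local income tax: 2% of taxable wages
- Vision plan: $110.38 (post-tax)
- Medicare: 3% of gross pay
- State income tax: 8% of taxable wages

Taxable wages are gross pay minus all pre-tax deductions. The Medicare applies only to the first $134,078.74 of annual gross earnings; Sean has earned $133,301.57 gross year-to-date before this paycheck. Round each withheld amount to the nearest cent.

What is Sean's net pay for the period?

$874.64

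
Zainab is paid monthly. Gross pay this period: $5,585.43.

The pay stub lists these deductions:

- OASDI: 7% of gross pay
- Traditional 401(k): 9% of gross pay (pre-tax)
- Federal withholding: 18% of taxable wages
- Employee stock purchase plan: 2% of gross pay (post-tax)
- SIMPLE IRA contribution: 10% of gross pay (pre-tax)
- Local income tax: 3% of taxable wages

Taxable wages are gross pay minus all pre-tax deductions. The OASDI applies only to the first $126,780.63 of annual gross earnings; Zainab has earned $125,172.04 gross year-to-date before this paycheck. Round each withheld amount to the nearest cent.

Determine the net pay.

Traditional 401(k): $5,585.43 × 0.09 = $502.69
SIMPLE IRA contribution: $5,585.43 × 0.1 = $558.54
Pre-tax total = $502.69 + $558.54 = $1,061.23
Taxable wages = $5,585.43 − $1,061.23 = $4,524.20
Federal withholding: $4,524.20 × 0.18 = $814.36
Local income tax: $4,524.20 × 0.03 = $135.73
OASDI: only $126,780.63 − $125,172.04 = $1,608.59 of this check is subject → $1,608.59 × 0.07 = $112.60
Employee stock purchase plan: $5,585.43 × 0.02 = $111.71
Total deductions = $502.69 + $558.54 + $814.36 + $135.73 + $112.60 + $111.71 = $2,235.63
Net pay = $5,585.43 − $2,235.63 = $3,349.80

$3,349.80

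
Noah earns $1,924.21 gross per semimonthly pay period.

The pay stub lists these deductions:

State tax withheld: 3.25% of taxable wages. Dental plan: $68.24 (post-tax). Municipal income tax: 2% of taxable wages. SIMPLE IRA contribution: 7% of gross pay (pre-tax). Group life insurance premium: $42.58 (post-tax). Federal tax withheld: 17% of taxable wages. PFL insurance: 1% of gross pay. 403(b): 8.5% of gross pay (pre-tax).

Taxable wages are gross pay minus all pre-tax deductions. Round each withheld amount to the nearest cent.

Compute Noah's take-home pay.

$1,134.13

SIMPLE IRA contribution: $1,924.21 × 0.07 = $134.69
403(b): $1,924.21 × 0.085 = $163.56
Pre-tax total = $134.69 + $163.56 = $298.25
Taxable wages = $1,924.21 − $298.25 = $1,625.96
State tax withheld: $1,625.96 × 0.0325 = $52.84
Municipal income tax: $1,625.96 × 0.02 = $32.52
Federal tax withheld: $1,625.96 × 0.17 = $276.41
PFL insurance: $1,924.21 × 0.01 = $19.24
Group life insurance premium: $42.58
Dental plan: $68.24
Total deductions = $134.69 + $163.56 + $52.84 + $32.52 + $276.41 + $19.24 + $42.58 + $68.24 = $790.08
Net pay = $1,924.21 − $790.08 = $1,134.13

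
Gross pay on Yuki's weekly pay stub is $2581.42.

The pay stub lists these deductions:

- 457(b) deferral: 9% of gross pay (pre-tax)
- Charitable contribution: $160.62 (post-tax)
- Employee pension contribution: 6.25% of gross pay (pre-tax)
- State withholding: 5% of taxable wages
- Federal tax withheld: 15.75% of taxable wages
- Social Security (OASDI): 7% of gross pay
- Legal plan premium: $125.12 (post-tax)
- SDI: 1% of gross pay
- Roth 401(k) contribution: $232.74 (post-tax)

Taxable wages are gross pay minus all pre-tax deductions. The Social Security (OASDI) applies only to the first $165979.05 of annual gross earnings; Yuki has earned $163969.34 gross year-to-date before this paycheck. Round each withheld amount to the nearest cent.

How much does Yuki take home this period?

$1048.82

Employee pension contribution: $2581.42 × 0.0625 = $161.34
457(b) deferral: $2581.42 × 0.09 = $232.33
Pre-tax total = $161.34 + $232.33 = $393.67
Taxable wages = $2581.42 − $393.67 = $2187.75
State withholding: $2187.75 × 0.05 = $109.39
Federal tax withheld: $2187.75 × 0.1575 = $344.57
SDI: $2581.42 × 0.01 = $25.81
Social Security (OASDI): only $165979.05 − $163969.34 = $2009.71 of this check is subject → $2009.71 × 0.07 = $140.68
Legal plan premium: $125.12
Charitable contribution: $160.62
Roth 401(k) contribution: $232.74
Total deductions = $161.34 + $232.33 + $109.39 + $344.57 + $25.81 + $140.68 + $125.12 + $160.62 + $232.74 = $1532.60
Net pay = $2581.42 − $1532.60 = $1048.82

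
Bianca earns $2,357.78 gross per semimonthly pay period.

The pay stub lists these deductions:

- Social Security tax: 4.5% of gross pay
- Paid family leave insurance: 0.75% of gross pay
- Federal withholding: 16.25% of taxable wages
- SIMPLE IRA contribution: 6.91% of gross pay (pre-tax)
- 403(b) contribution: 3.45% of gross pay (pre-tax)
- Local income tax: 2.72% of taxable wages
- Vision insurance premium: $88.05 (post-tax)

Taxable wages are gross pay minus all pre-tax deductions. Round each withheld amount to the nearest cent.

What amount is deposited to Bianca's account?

$1,500.75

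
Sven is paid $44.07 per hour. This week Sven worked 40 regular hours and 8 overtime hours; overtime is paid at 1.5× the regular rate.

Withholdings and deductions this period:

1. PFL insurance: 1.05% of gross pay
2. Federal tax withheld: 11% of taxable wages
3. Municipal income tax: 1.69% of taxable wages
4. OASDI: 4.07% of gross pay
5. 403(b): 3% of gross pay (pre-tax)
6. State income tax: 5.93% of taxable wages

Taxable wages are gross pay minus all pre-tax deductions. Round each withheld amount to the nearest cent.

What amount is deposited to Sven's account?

$1,691.65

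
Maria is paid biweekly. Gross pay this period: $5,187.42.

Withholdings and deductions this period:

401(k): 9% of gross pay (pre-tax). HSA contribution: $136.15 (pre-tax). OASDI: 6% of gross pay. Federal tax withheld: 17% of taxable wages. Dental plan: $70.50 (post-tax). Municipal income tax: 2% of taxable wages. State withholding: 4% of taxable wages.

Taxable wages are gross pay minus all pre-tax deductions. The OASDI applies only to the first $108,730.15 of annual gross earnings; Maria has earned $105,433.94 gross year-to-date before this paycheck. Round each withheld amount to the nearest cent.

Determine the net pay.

$3,261.71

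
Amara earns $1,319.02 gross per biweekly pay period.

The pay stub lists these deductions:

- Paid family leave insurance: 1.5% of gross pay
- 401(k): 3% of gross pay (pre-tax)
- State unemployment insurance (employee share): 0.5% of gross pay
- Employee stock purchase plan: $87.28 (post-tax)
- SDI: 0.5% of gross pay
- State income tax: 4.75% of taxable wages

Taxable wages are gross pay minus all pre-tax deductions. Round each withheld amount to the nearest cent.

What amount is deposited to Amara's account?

$1,098.41

401(k): $1,319.02 × 0.03 = $39.57
Taxable wages = $1,319.02 − $39.57 = $1,279.45
State income tax: $1,279.45 × 0.0475 = $60.77
SDI: $1,319.02 × 0.005 = $6.60
Paid family leave insurance: $1,319.02 × 0.015 = $19.79
State unemployment insurance (employee share): $1,319.02 × 0.005 = $6.60
Employee stock purchase plan: $87.28
Total deductions = $39.57 + $60.77 + $6.60 + $19.79 + $6.60 + $87.28 = $220.61
Net pay = $1,319.02 − $220.61 = $1,098.41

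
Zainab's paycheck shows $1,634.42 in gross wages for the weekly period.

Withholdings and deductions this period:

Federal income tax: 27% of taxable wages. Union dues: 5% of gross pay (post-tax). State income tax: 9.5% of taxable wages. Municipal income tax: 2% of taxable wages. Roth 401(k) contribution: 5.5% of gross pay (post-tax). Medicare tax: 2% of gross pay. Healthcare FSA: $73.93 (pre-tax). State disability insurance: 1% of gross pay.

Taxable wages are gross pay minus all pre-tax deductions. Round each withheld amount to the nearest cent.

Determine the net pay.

Healthcare FSA: $73.93
Taxable wages = $1,634.42 − $73.93 = $1,560.49
Federal income tax: $1,560.49 × 0.27 = $421.33
State income tax: $1,560.49 × 0.095 = $148.25
Municipal income tax: $1,560.49 × 0.02 = $31.21
State disability insurance: $1,634.42 × 0.01 = $16.34
Medicare tax: $1,634.42 × 0.02 = $32.69
Union dues: $1,634.42 × 0.05 = $81.72
Roth 401(k) contribution: $1,634.42 × 0.055 = $89.89
Total deductions = $73.93 + $421.33 + $148.25 + $31.21 + $16.34 + $32.69 + $81.72 + $89.89 = $895.36
Net pay = $1,634.42 − $895.36 = $739.06

$739.06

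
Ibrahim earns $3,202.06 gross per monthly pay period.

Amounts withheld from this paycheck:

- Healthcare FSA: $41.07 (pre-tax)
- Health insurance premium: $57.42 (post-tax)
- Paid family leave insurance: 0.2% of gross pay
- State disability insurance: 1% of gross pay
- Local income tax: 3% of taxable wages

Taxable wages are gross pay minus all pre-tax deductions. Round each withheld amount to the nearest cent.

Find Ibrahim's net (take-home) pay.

Healthcare FSA: $41.07
Taxable wages = $3,202.06 − $41.07 = $3,160.99
Local income tax: $3,160.99 × 0.03 = $94.83
Paid family leave insurance: $3,202.06 × 0.002 = $6.40
State disability insurance: $3,202.06 × 0.01 = $32.02
Health insurance premium: $57.42
Total deductions = $41.07 + $94.83 + $6.40 + $32.02 + $57.42 = $231.74
Net pay = $3,202.06 − $231.74 = $2,970.32

$2,970.32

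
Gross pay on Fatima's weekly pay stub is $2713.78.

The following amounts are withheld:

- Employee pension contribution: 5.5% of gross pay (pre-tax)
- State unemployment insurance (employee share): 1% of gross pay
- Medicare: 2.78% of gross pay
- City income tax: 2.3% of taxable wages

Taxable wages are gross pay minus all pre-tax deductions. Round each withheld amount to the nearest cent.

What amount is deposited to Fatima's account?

Employee pension contribution: $2713.78 × 0.055 = $149.26
Taxable wages = $2713.78 − $149.26 = $2564.52
City income tax: $2564.52 × 0.023 = $58.98
Medicare: $2713.78 × 0.0278 = $75.44
State unemployment insurance (employee share): $2713.78 × 0.01 = $27.14
Total deductions = $149.26 + $58.98 + $75.44 + $27.14 = $310.82
Net pay = $2713.78 − $310.82 = $2402.96

$2402.96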